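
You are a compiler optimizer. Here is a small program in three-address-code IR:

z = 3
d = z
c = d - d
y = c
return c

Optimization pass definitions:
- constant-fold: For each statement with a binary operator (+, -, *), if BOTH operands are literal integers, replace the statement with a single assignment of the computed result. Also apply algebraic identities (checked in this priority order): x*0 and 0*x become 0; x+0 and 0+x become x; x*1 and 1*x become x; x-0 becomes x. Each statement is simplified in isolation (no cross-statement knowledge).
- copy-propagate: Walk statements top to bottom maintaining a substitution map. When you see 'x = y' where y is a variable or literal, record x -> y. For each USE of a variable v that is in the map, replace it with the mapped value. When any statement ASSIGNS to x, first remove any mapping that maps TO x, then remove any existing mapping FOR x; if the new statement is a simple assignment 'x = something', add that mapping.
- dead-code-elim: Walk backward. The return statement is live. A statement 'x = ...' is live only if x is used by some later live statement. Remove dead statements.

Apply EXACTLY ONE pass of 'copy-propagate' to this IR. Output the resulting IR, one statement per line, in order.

Answer: z = 3
d = 3
c = 3 - 3
y = c
return c

Derivation:
Applying copy-propagate statement-by-statement:
  [1] z = 3  (unchanged)
  [2] d = z  -> d = 3
  [3] c = d - d  -> c = 3 - 3
  [4] y = c  (unchanged)
  [5] return c  (unchanged)
Result (5 stmts):
  z = 3
  d = 3
  c = 3 - 3
  y = c
  return c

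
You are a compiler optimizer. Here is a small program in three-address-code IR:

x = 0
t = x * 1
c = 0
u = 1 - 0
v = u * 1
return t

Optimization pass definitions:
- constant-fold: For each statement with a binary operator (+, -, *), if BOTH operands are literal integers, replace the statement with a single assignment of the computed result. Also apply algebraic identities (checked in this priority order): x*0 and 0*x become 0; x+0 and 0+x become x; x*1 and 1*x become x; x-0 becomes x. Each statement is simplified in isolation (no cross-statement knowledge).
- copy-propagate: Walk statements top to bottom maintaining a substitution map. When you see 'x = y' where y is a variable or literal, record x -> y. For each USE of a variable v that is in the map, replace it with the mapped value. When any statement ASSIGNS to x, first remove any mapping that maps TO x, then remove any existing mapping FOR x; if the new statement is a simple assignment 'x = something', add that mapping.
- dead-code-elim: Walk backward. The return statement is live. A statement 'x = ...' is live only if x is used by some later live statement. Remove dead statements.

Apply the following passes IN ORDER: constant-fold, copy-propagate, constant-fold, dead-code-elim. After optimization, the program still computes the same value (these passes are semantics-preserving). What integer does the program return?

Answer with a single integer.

Answer: 0

Derivation:
Initial IR:
  x = 0
  t = x * 1
  c = 0
  u = 1 - 0
  v = u * 1
  return t
After constant-fold (6 stmts):
  x = 0
  t = x
  c = 0
  u = 1
  v = u
  return t
After copy-propagate (6 stmts):
  x = 0
  t = 0
  c = 0
  u = 1
  v = 1
  return 0
After constant-fold (6 stmts):
  x = 0
  t = 0
  c = 0
  u = 1
  v = 1
  return 0
After dead-code-elim (1 stmts):
  return 0
Evaluate:
  x = 0  =>  x = 0
  t = x * 1  =>  t = 0
  c = 0  =>  c = 0
  u = 1 - 0  =>  u = 1
  v = u * 1  =>  v = 1
  return t = 0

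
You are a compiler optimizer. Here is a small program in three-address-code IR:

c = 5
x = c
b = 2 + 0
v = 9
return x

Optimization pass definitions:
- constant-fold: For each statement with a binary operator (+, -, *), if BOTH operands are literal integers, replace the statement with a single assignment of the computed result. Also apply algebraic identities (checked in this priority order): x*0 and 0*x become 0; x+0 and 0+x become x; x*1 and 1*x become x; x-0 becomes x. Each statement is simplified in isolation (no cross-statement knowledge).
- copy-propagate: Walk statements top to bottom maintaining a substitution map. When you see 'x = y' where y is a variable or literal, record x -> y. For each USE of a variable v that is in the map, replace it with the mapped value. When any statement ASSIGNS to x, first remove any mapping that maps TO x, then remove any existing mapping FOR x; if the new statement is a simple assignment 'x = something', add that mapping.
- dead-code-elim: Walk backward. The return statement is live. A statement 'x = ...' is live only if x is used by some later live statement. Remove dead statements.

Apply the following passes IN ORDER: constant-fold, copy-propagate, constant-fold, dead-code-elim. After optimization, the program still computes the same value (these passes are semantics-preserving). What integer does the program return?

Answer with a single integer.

Initial IR:
  c = 5
  x = c
  b = 2 + 0
  v = 9
  return x
After constant-fold (5 stmts):
  c = 5
  x = c
  b = 2
  v = 9
  return x
After copy-propagate (5 stmts):
  c = 5
  x = 5
  b = 2
  v = 9
  return 5
After constant-fold (5 stmts):
  c = 5
  x = 5
  b = 2
  v = 9
  return 5
After dead-code-elim (1 stmts):
  return 5
Evaluate:
  c = 5  =>  c = 5
  x = c  =>  x = 5
  b = 2 + 0  =>  b = 2
  v = 9  =>  v = 9
  return x = 5

Answer: 5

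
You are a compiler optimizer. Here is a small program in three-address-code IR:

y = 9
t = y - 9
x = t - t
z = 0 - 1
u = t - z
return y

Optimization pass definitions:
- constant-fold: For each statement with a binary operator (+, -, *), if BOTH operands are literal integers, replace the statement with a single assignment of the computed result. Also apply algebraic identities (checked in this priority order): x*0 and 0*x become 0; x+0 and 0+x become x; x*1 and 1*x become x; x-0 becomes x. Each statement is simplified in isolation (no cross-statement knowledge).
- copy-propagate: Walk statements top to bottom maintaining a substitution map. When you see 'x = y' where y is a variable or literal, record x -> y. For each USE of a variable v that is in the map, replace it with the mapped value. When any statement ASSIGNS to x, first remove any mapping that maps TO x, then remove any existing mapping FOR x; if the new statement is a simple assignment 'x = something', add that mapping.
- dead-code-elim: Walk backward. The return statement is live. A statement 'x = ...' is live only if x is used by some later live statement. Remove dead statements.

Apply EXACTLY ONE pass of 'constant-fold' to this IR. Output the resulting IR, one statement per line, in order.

Applying constant-fold statement-by-statement:
  [1] y = 9  (unchanged)
  [2] t = y - 9  (unchanged)
  [3] x = t - t  (unchanged)
  [4] z = 0 - 1  -> z = -1
  [5] u = t - z  (unchanged)
  [6] return y  (unchanged)
Result (6 stmts):
  y = 9
  t = y - 9
  x = t - t
  z = -1
  u = t - z
  return y

Answer: y = 9
t = y - 9
x = t - t
z = -1
u = t - z
return y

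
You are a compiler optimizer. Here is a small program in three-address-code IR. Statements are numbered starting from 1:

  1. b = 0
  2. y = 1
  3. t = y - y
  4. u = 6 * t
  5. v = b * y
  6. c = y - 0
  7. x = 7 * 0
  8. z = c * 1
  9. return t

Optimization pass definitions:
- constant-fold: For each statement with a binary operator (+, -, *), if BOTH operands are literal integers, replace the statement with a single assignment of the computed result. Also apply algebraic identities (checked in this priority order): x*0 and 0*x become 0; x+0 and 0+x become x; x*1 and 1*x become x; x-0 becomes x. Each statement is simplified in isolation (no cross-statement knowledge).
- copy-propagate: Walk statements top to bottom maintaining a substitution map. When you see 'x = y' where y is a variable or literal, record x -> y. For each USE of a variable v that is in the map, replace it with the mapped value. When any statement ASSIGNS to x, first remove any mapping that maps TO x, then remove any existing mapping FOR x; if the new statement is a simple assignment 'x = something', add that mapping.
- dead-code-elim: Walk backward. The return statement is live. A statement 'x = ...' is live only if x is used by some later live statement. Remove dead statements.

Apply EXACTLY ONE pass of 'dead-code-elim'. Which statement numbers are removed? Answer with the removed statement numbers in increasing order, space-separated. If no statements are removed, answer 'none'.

Answer: 1 4 5 6 7 8

Derivation:
Backward liveness scan:
Stmt 1 'b = 0': DEAD (b not in live set [])
Stmt 2 'y = 1': KEEP (y is live); live-in = []
Stmt 3 't = y - y': KEEP (t is live); live-in = ['y']
Stmt 4 'u = 6 * t': DEAD (u not in live set ['t'])
Stmt 5 'v = b * y': DEAD (v not in live set ['t'])
Stmt 6 'c = y - 0': DEAD (c not in live set ['t'])
Stmt 7 'x = 7 * 0': DEAD (x not in live set ['t'])
Stmt 8 'z = c * 1': DEAD (z not in live set ['t'])
Stmt 9 'return t': KEEP (return); live-in = ['t']
Removed statement numbers: [1, 4, 5, 6, 7, 8]
Surviving IR:
  y = 1
  t = y - y
  return t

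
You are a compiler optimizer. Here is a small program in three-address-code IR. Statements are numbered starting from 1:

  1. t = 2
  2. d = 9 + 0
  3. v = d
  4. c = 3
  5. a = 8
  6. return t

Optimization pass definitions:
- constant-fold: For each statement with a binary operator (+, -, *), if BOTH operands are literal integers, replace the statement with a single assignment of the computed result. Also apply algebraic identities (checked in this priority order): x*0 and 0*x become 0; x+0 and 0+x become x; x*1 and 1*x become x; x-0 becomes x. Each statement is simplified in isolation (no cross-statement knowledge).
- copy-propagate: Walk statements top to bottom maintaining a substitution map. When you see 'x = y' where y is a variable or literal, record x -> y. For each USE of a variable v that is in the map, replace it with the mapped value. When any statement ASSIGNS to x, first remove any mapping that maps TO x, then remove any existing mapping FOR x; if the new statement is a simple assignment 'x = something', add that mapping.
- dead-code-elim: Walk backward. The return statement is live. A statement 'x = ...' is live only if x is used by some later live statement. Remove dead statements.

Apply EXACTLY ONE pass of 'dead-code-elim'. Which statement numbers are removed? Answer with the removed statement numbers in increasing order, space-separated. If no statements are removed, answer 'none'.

Answer: 2 3 4 5

Derivation:
Backward liveness scan:
Stmt 1 't = 2': KEEP (t is live); live-in = []
Stmt 2 'd = 9 + 0': DEAD (d not in live set ['t'])
Stmt 3 'v = d': DEAD (v not in live set ['t'])
Stmt 4 'c = 3': DEAD (c not in live set ['t'])
Stmt 5 'a = 8': DEAD (a not in live set ['t'])
Stmt 6 'return t': KEEP (return); live-in = ['t']
Removed statement numbers: [2, 3, 4, 5]
Surviving IR:
  t = 2
  return t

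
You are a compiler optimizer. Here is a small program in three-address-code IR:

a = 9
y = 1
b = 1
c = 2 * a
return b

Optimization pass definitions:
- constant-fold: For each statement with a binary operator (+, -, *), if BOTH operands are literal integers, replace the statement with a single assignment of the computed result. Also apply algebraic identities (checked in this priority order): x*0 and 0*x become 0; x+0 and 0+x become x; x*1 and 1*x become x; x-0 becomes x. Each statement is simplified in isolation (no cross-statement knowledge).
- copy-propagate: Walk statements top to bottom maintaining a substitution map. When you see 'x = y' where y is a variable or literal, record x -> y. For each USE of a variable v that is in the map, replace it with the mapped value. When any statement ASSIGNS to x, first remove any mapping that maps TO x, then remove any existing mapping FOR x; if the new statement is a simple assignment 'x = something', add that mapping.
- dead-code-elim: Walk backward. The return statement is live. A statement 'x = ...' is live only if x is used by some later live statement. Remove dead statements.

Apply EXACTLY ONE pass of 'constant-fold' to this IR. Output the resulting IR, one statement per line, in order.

Applying constant-fold statement-by-statement:
  [1] a = 9  (unchanged)
  [2] y = 1  (unchanged)
  [3] b = 1  (unchanged)
  [4] c = 2 * a  (unchanged)
  [5] return b  (unchanged)
Result (5 stmts):
  a = 9
  y = 1
  b = 1
  c = 2 * a
  return b

Answer: a = 9
y = 1
b = 1
c = 2 * a
return b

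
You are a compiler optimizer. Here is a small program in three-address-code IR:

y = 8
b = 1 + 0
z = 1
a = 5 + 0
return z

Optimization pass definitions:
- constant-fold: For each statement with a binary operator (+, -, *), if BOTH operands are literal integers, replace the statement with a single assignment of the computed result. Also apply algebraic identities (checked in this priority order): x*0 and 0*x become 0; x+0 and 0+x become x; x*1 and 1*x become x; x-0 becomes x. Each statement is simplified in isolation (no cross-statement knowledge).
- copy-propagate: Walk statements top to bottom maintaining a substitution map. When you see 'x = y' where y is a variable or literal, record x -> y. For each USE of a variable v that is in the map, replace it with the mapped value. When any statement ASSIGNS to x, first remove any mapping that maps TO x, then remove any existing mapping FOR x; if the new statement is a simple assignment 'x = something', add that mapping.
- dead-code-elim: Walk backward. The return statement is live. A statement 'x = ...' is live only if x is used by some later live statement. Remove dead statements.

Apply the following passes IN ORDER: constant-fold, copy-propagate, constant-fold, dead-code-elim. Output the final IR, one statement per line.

Initial IR:
  y = 8
  b = 1 + 0
  z = 1
  a = 5 + 0
  return z
After constant-fold (5 stmts):
  y = 8
  b = 1
  z = 1
  a = 5
  return z
After copy-propagate (5 stmts):
  y = 8
  b = 1
  z = 1
  a = 5
  return 1
After constant-fold (5 stmts):
  y = 8
  b = 1
  z = 1
  a = 5
  return 1
After dead-code-elim (1 stmts):
  return 1

Answer: return 1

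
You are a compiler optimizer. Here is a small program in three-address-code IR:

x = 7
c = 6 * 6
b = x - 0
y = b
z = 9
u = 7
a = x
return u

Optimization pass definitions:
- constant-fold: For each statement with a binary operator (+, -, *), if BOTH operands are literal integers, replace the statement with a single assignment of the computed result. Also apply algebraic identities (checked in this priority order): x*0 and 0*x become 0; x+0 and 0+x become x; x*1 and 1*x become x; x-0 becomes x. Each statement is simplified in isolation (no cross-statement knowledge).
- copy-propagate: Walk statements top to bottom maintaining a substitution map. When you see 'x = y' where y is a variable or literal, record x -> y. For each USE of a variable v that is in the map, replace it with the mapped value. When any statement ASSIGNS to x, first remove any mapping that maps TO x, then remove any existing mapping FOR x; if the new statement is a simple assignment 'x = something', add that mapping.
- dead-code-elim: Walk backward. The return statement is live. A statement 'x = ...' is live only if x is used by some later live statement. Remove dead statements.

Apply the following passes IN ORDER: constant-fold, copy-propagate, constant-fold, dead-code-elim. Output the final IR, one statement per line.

Initial IR:
  x = 7
  c = 6 * 6
  b = x - 0
  y = b
  z = 9
  u = 7
  a = x
  return u
After constant-fold (8 stmts):
  x = 7
  c = 36
  b = x
  y = b
  z = 9
  u = 7
  a = x
  return u
After copy-propagate (8 stmts):
  x = 7
  c = 36
  b = 7
  y = 7
  z = 9
  u = 7
  a = 7
  return 7
After constant-fold (8 stmts):
  x = 7
  c = 36
  b = 7
  y = 7
  z = 9
  u = 7
  a = 7
  return 7
After dead-code-elim (1 stmts):
  return 7

Answer: return 7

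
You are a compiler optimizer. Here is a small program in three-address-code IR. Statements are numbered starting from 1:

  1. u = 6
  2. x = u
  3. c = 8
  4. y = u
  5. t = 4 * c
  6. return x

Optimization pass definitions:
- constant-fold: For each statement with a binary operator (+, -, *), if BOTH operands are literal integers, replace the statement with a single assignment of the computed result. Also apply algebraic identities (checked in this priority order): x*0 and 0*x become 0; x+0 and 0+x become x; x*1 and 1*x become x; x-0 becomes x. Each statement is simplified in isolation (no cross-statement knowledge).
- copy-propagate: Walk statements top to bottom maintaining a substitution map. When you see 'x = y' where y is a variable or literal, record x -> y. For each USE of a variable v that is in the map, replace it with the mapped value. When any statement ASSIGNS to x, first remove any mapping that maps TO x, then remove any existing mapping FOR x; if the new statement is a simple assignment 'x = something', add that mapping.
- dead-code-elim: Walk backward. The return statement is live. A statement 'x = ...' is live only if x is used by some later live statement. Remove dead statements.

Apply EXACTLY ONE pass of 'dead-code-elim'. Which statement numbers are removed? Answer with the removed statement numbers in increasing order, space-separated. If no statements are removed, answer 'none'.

Answer: 3 4 5

Derivation:
Backward liveness scan:
Stmt 1 'u = 6': KEEP (u is live); live-in = []
Stmt 2 'x = u': KEEP (x is live); live-in = ['u']
Stmt 3 'c = 8': DEAD (c not in live set ['x'])
Stmt 4 'y = u': DEAD (y not in live set ['x'])
Stmt 5 't = 4 * c': DEAD (t not in live set ['x'])
Stmt 6 'return x': KEEP (return); live-in = ['x']
Removed statement numbers: [3, 4, 5]
Surviving IR:
  u = 6
  x = u
  return x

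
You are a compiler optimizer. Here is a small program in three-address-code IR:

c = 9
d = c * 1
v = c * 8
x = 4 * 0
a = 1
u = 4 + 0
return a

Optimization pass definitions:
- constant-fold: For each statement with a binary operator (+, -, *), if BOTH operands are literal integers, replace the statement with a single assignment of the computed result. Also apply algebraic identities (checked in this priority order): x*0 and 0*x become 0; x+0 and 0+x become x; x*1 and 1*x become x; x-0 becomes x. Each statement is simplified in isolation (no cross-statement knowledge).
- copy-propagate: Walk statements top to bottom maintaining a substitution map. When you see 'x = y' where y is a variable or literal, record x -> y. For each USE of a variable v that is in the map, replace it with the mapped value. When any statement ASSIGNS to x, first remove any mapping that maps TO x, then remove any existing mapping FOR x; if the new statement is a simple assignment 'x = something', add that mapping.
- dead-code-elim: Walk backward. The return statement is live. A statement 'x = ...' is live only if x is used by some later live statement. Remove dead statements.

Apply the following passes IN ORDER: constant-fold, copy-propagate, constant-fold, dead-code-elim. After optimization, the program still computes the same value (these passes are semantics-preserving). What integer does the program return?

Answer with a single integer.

Initial IR:
  c = 9
  d = c * 1
  v = c * 8
  x = 4 * 0
  a = 1
  u = 4 + 0
  return a
After constant-fold (7 stmts):
  c = 9
  d = c
  v = c * 8
  x = 0
  a = 1
  u = 4
  return a
After copy-propagate (7 stmts):
  c = 9
  d = 9
  v = 9 * 8
  x = 0
  a = 1
  u = 4
  return 1
After constant-fold (7 stmts):
  c = 9
  d = 9
  v = 72
  x = 0
  a = 1
  u = 4
  return 1
After dead-code-elim (1 stmts):
  return 1
Evaluate:
  c = 9  =>  c = 9
  d = c * 1  =>  d = 9
  v = c * 8  =>  v = 72
  x = 4 * 0  =>  x = 0
  a = 1  =>  a = 1
  u = 4 + 0  =>  u = 4
  return a = 1

Answer: 1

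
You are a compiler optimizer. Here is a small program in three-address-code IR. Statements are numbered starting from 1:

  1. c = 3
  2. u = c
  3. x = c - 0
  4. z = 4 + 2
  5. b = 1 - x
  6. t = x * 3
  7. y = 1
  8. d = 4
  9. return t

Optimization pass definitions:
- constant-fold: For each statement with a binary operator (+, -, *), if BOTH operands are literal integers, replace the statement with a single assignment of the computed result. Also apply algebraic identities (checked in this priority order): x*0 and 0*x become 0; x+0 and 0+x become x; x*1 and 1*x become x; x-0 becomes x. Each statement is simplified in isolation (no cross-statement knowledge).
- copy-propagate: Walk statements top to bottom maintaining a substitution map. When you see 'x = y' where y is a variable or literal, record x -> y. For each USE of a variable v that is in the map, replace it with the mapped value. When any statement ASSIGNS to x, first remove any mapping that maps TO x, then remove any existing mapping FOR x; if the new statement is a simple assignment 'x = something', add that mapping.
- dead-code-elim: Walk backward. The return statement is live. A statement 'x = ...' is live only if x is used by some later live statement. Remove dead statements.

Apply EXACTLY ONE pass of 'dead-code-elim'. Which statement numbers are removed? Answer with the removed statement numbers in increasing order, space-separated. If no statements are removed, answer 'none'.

Backward liveness scan:
Stmt 1 'c = 3': KEEP (c is live); live-in = []
Stmt 2 'u = c': DEAD (u not in live set ['c'])
Stmt 3 'x = c - 0': KEEP (x is live); live-in = ['c']
Stmt 4 'z = 4 + 2': DEAD (z not in live set ['x'])
Stmt 5 'b = 1 - x': DEAD (b not in live set ['x'])
Stmt 6 't = x * 3': KEEP (t is live); live-in = ['x']
Stmt 7 'y = 1': DEAD (y not in live set ['t'])
Stmt 8 'd = 4': DEAD (d not in live set ['t'])
Stmt 9 'return t': KEEP (return); live-in = ['t']
Removed statement numbers: [2, 4, 5, 7, 8]
Surviving IR:
  c = 3
  x = c - 0
  t = x * 3
  return t

Answer: 2 4 5 7 8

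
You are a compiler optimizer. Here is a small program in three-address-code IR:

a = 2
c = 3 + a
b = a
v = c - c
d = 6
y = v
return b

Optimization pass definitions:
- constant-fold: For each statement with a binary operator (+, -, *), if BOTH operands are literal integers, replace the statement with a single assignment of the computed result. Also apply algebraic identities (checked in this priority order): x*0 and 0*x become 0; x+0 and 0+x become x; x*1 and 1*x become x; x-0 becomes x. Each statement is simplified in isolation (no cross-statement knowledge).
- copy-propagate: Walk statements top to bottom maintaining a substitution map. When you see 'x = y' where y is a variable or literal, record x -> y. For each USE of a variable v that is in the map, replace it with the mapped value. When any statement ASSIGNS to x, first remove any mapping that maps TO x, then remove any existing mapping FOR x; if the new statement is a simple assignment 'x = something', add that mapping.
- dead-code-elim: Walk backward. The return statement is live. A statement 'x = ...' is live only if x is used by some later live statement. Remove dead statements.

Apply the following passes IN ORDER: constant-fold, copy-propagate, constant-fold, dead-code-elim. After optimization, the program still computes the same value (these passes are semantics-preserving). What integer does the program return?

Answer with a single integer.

Initial IR:
  a = 2
  c = 3 + a
  b = a
  v = c - c
  d = 6
  y = v
  return b
After constant-fold (7 stmts):
  a = 2
  c = 3 + a
  b = a
  v = c - c
  d = 6
  y = v
  return b
After copy-propagate (7 stmts):
  a = 2
  c = 3 + 2
  b = 2
  v = c - c
  d = 6
  y = v
  return 2
After constant-fold (7 stmts):
  a = 2
  c = 5
  b = 2
  v = c - c
  d = 6
  y = v
  return 2
After dead-code-elim (1 stmts):
  return 2
Evaluate:
  a = 2  =>  a = 2
  c = 3 + a  =>  c = 5
  b = a  =>  b = 2
  v = c - c  =>  v = 0
  d = 6  =>  d = 6
  y = v  =>  y = 0
  return b = 2

Answer: 2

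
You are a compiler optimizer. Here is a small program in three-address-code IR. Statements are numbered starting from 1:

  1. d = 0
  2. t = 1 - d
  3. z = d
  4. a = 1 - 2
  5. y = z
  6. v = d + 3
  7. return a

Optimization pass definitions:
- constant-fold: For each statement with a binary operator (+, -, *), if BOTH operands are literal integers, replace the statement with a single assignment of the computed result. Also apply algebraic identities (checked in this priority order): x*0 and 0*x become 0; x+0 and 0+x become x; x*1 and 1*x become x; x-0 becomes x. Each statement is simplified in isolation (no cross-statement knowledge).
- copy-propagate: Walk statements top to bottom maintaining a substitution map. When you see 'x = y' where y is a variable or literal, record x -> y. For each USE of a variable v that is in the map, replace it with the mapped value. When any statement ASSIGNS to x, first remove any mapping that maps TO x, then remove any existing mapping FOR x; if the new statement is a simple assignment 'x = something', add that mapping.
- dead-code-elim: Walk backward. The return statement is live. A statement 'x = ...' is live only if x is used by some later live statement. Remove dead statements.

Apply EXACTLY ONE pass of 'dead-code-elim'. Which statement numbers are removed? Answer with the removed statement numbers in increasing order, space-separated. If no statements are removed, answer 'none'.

Backward liveness scan:
Stmt 1 'd = 0': DEAD (d not in live set [])
Stmt 2 't = 1 - d': DEAD (t not in live set [])
Stmt 3 'z = d': DEAD (z not in live set [])
Stmt 4 'a = 1 - 2': KEEP (a is live); live-in = []
Stmt 5 'y = z': DEAD (y not in live set ['a'])
Stmt 6 'v = d + 3': DEAD (v not in live set ['a'])
Stmt 7 'return a': KEEP (return); live-in = ['a']
Removed statement numbers: [1, 2, 3, 5, 6]
Surviving IR:
  a = 1 - 2
  return a

Answer: 1 2 3 5 6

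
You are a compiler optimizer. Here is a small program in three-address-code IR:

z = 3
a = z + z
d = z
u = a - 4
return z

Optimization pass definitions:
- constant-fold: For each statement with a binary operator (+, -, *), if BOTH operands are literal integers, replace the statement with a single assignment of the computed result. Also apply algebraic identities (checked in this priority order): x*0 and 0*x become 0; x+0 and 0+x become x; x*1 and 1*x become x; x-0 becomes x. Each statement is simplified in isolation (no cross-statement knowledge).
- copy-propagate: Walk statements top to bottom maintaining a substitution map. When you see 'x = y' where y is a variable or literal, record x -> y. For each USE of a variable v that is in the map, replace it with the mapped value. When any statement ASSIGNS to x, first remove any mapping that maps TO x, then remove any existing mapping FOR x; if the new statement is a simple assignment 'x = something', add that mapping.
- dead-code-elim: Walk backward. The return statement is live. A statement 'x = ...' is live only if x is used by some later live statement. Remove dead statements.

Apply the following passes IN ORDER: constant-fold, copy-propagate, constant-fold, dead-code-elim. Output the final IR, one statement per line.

Initial IR:
  z = 3
  a = z + z
  d = z
  u = a - 4
  return z
After constant-fold (5 stmts):
  z = 3
  a = z + z
  d = z
  u = a - 4
  return z
After copy-propagate (5 stmts):
  z = 3
  a = 3 + 3
  d = 3
  u = a - 4
  return 3
After constant-fold (5 stmts):
  z = 3
  a = 6
  d = 3
  u = a - 4
  return 3
After dead-code-elim (1 stmts):
  return 3

Answer: return 3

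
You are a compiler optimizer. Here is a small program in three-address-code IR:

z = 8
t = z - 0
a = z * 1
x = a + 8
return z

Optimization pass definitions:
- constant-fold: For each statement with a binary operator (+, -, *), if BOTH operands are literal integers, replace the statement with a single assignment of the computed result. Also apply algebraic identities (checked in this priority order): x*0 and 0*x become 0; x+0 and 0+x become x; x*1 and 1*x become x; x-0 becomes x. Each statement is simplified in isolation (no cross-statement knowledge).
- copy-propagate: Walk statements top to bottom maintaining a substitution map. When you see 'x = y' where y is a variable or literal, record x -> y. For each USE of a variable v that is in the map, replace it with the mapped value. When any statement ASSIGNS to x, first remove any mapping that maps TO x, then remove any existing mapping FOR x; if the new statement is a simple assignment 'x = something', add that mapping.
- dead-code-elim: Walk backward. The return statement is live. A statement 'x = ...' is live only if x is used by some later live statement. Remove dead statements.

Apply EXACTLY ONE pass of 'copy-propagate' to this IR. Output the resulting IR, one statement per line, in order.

Applying copy-propagate statement-by-statement:
  [1] z = 8  (unchanged)
  [2] t = z - 0  -> t = 8 - 0
  [3] a = z * 1  -> a = 8 * 1
  [4] x = a + 8  (unchanged)
  [5] return z  -> return 8
Result (5 stmts):
  z = 8
  t = 8 - 0
  a = 8 * 1
  x = a + 8
  return 8

Answer: z = 8
t = 8 - 0
a = 8 * 1
x = a + 8
return 8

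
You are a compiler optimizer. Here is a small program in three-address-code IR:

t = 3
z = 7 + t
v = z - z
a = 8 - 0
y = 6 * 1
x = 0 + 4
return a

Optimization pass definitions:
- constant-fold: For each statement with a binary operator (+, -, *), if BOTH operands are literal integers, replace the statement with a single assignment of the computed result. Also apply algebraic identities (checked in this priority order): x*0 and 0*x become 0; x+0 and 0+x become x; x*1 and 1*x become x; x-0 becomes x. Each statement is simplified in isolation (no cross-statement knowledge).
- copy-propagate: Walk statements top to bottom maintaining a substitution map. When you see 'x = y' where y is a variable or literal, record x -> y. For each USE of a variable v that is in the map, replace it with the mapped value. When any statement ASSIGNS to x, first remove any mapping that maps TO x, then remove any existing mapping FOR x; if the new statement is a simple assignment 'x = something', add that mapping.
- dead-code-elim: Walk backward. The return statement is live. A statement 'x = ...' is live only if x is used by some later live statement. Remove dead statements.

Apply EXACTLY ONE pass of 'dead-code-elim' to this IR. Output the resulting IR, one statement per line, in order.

Answer: a = 8 - 0
return a

Derivation:
Applying dead-code-elim statement-by-statement:
  [7] return a  -> KEEP (return); live=['a']
  [6] x = 0 + 4  -> DEAD (x not live)
  [5] y = 6 * 1  -> DEAD (y not live)
  [4] a = 8 - 0  -> KEEP; live=[]
  [3] v = z - z  -> DEAD (v not live)
  [2] z = 7 + t  -> DEAD (z not live)
  [1] t = 3  -> DEAD (t not live)
Result (2 stmts):
  a = 8 - 0
  return a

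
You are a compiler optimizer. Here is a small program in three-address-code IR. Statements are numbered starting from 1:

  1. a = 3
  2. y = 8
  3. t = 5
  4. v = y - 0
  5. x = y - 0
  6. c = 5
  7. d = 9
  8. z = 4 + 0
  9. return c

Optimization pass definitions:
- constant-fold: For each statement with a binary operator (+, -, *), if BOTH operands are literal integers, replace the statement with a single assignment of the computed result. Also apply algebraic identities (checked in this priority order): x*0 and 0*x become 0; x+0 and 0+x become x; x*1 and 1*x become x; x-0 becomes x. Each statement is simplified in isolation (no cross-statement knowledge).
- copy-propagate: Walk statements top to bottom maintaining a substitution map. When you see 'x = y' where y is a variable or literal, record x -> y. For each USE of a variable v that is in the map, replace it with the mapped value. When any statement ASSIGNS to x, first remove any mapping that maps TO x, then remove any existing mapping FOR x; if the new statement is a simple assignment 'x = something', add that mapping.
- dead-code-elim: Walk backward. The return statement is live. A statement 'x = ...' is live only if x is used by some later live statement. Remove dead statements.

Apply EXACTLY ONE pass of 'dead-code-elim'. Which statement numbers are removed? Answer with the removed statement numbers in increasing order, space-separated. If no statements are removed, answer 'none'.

Backward liveness scan:
Stmt 1 'a = 3': DEAD (a not in live set [])
Stmt 2 'y = 8': DEAD (y not in live set [])
Stmt 3 't = 5': DEAD (t not in live set [])
Stmt 4 'v = y - 0': DEAD (v not in live set [])
Stmt 5 'x = y - 0': DEAD (x not in live set [])
Stmt 6 'c = 5': KEEP (c is live); live-in = []
Stmt 7 'd = 9': DEAD (d not in live set ['c'])
Stmt 8 'z = 4 + 0': DEAD (z not in live set ['c'])
Stmt 9 'return c': KEEP (return); live-in = ['c']
Removed statement numbers: [1, 2, 3, 4, 5, 7, 8]
Surviving IR:
  c = 5
  return c

Answer: 1 2 3 4 5 7 8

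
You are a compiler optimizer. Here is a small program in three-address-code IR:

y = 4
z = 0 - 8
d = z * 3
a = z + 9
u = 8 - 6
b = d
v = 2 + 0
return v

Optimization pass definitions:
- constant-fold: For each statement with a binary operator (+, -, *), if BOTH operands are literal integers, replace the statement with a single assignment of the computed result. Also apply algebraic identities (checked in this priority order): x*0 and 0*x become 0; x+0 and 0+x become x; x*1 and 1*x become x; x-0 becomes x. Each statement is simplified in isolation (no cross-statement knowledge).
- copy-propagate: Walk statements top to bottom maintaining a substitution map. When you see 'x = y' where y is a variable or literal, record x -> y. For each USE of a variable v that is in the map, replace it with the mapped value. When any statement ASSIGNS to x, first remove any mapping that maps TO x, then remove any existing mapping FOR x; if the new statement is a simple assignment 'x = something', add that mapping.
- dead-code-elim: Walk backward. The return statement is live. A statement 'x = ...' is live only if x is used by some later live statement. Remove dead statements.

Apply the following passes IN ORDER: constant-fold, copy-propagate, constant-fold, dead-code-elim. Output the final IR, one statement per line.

Initial IR:
  y = 4
  z = 0 - 8
  d = z * 3
  a = z + 9
  u = 8 - 6
  b = d
  v = 2 + 0
  return v
After constant-fold (8 stmts):
  y = 4
  z = -8
  d = z * 3
  a = z + 9
  u = 2
  b = d
  v = 2
  return v
After copy-propagate (8 stmts):
  y = 4
  z = -8
  d = -8 * 3
  a = -8 + 9
  u = 2
  b = d
  v = 2
  return 2
After constant-fold (8 stmts):
  y = 4
  z = -8
  d = -24
  a = 1
  u = 2
  b = d
  v = 2
  return 2
After dead-code-elim (1 stmts):
  return 2

Answer: return 2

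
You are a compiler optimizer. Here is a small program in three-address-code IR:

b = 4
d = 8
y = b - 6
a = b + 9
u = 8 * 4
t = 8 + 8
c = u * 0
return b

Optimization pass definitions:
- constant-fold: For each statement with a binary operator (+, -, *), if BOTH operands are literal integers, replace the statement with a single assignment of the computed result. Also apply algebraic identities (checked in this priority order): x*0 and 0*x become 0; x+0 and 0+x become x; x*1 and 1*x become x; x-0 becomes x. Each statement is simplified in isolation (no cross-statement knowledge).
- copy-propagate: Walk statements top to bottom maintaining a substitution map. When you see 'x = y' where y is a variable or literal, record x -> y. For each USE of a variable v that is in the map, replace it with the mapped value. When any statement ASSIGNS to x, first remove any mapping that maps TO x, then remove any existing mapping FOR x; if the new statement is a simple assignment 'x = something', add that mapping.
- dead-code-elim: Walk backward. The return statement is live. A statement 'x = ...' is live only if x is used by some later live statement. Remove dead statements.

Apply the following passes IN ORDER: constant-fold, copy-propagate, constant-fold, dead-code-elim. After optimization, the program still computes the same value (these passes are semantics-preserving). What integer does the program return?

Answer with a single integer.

Answer: 4

Derivation:
Initial IR:
  b = 4
  d = 8
  y = b - 6
  a = b + 9
  u = 8 * 4
  t = 8 + 8
  c = u * 0
  return b
After constant-fold (8 stmts):
  b = 4
  d = 8
  y = b - 6
  a = b + 9
  u = 32
  t = 16
  c = 0
  return b
After copy-propagate (8 stmts):
  b = 4
  d = 8
  y = 4 - 6
  a = 4 + 9
  u = 32
  t = 16
  c = 0
  return 4
After constant-fold (8 stmts):
  b = 4
  d = 8
  y = -2
  a = 13
  u = 32
  t = 16
  c = 0
  return 4
After dead-code-elim (1 stmts):
  return 4
Evaluate:
  b = 4  =>  b = 4
  d = 8  =>  d = 8
  y = b - 6  =>  y = -2
  a = b + 9  =>  a = 13
  u = 8 * 4  =>  u = 32
  t = 8 + 8  =>  t = 16
  c = u * 0  =>  c = 0
  return b = 4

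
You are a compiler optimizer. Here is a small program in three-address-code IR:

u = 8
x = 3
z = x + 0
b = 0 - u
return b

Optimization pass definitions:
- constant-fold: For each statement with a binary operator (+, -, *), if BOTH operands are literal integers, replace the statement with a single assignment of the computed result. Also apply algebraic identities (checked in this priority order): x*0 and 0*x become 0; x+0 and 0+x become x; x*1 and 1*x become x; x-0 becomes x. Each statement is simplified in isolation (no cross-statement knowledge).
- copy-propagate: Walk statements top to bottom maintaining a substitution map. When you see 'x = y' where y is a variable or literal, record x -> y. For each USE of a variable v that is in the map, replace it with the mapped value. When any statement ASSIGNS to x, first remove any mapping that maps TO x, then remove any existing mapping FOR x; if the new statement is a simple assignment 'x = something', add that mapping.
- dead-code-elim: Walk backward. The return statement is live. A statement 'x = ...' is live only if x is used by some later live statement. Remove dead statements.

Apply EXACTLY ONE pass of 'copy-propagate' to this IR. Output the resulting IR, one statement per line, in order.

Applying copy-propagate statement-by-statement:
  [1] u = 8  (unchanged)
  [2] x = 3  (unchanged)
  [3] z = x + 0  -> z = 3 + 0
  [4] b = 0 - u  -> b = 0 - 8
  [5] return b  (unchanged)
Result (5 stmts):
  u = 8
  x = 3
  z = 3 + 0
  b = 0 - 8
  return b

Answer: u = 8
x = 3
z = 3 + 0
b = 0 - 8
return b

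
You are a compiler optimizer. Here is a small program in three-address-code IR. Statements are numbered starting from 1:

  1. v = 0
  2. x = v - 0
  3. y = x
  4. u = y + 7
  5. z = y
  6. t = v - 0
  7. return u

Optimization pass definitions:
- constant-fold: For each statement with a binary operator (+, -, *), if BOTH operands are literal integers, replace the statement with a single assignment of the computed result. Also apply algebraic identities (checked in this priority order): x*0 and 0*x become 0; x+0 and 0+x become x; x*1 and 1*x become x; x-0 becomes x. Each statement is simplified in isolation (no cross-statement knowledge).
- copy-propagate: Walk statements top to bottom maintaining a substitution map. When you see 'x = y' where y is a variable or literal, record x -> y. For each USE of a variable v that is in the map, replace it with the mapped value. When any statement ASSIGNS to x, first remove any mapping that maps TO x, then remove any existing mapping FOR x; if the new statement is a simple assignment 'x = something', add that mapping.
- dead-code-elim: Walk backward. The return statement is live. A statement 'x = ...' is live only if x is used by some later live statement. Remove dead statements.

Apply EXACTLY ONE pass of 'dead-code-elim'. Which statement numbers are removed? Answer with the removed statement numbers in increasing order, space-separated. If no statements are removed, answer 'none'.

Backward liveness scan:
Stmt 1 'v = 0': KEEP (v is live); live-in = []
Stmt 2 'x = v - 0': KEEP (x is live); live-in = ['v']
Stmt 3 'y = x': KEEP (y is live); live-in = ['x']
Stmt 4 'u = y + 7': KEEP (u is live); live-in = ['y']
Stmt 5 'z = y': DEAD (z not in live set ['u'])
Stmt 6 't = v - 0': DEAD (t not in live set ['u'])
Stmt 7 'return u': KEEP (return); live-in = ['u']
Removed statement numbers: [5, 6]
Surviving IR:
  v = 0
  x = v - 0
  y = x
  u = y + 7
  return u

Answer: 5 6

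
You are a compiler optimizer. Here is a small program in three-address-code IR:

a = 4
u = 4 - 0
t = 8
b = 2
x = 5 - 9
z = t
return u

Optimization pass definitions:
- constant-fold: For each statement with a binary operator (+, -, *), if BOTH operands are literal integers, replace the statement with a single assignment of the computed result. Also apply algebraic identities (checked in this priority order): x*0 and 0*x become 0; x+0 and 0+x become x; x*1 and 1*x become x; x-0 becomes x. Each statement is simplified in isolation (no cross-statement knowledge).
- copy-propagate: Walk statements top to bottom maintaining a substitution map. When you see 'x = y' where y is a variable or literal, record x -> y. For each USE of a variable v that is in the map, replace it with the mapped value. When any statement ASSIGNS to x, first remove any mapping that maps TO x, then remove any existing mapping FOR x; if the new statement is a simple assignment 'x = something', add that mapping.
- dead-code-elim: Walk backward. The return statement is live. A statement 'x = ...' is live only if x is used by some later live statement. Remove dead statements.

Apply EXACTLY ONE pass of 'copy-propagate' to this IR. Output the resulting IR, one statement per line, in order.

Answer: a = 4
u = 4 - 0
t = 8
b = 2
x = 5 - 9
z = 8
return u

Derivation:
Applying copy-propagate statement-by-statement:
  [1] a = 4  (unchanged)
  [2] u = 4 - 0  (unchanged)
  [3] t = 8  (unchanged)
  [4] b = 2  (unchanged)
  [5] x = 5 - 9  (unchanged)
  [6] z = t  -> z = 8
  [7] return u  (unchanged)
Result (7 stmts):
  a = 4
  u = 4 - 0
  t = 8
  b = 2
  x = 5 - 9
  z = 8
  return u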